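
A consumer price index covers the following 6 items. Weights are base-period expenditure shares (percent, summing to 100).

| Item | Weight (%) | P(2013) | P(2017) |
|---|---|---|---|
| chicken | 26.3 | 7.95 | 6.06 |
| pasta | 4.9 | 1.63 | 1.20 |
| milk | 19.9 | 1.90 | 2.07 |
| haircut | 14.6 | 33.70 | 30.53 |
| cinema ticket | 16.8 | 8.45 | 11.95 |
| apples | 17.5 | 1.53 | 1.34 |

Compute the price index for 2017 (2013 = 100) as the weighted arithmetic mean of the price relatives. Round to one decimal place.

97.6

chicken: 26.3 × (6.06/7.95) = 26.3 × 0.762264 = 20.0475
pasta: 4.9 × (1.20/1.63) = 4.9 × 0.736196 = 3.6074
milk: 19.9 × (2.07/1.90) = 19.9 × 1.089474 = 21.6805
haircut: 14.6 × (30.53/33.70) = 14.6 × 0.905935 = 13.2266
cinema ticket: 16.8 × (11.95/8.45) = 16.8 × 1.414201 = 23.7586
apples: 17.5 × (1.34/1.53) = 17.5 × 0.875817 = 15.3268
Index = Σ wᵢ·(p₁ᵢ/p₀ᵢ) = 20.0475 + 3.6074 + 21.6805 + 13.2266 + 23.7586 + 15.3268 = 97.6475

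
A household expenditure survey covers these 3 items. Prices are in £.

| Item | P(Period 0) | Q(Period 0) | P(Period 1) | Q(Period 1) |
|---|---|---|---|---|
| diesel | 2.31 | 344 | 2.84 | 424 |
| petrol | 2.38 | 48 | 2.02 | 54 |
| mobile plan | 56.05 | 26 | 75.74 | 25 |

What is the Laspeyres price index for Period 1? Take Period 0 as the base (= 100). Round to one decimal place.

Laspeyres price index uses base-period quantities as weights.
ΣP(Period 1)·Q(Period 0) = 2.84×344 + 2.02×48 + 75.74×26 = 976.96 + 96.96 + 1969.24 = 3043.16
ΣP(Period 0)·Q(Period 0) = 2.31×344 + 2.38×48 + 56.05×26 = 794.64 + 114.24 + 1457.3 = 2366.18
Index = 3043.16 / 2366.18 × 100 = 128.6107

128.6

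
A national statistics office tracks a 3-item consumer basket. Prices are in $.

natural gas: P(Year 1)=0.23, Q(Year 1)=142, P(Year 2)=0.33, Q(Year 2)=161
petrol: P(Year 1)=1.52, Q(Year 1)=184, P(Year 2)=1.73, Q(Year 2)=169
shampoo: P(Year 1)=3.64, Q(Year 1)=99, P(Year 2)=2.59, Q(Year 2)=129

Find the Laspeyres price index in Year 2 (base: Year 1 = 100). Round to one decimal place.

Laspeyres price index uses base-period quantities as weights.
ΣP(Year 2)·Q(Year 1) = 0.33×142 + 1.73×184 + 2.59×99 = 46.86 + 318.32 + 256.41 = 621.59
ΣP(Year 1)·Q(Year 1) = 0.23×142 + 1.52×184 + 3.64×99 = 32.66 + 279.68 + 360.36 = 672.7
Index = 621.59 / 672.7 × 100 = 92.4023

92.4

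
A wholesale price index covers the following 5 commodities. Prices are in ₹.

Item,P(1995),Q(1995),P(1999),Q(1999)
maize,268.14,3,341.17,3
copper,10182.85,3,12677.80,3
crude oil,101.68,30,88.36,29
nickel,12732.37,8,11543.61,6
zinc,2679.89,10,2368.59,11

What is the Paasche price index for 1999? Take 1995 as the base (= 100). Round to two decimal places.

97.69

Paasche price index uses current-period quantities as weights.
ΣP(1999)·Q(1999) = 341.17×3 + 12677.80×3 + 88.36×29 + 11543.61×6 + 2368.59×11 = 1023.51 + 38033.4 + 2562.44 + 69261.66 + 26054.49 = 136935.5
ΣP(1995)·Q(1999) = 268.14×3 + 10182.85×3 + 101.68×29 + 12732.37×6 + 2679.89×11 = 804.42 + 30548.55 + 2948.72 + 76394.22 + 29478.79 = 140174.7
Index = 136935.5 / 140174.7 × 100 = 97.6892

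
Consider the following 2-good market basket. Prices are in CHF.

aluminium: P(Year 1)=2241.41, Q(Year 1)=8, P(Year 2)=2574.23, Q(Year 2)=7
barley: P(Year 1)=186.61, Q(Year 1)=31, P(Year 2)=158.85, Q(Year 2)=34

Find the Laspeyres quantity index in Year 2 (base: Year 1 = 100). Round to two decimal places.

Laspeyres quantity index uses base-period prices as weights.
ΣP(Year 1)·Q(Year 2) = 2241.41×7 + 186.61×34 = 15689.87 + 6344.74 = 22034.61
ΣP(Year 1)·Q(Year 1) = 2241.41×8 + 186.61×31 = 17931.28 + 5784.91 = 23716.19
Index = 22034.61 / 23716.19 × 100 = 92.9096

92.91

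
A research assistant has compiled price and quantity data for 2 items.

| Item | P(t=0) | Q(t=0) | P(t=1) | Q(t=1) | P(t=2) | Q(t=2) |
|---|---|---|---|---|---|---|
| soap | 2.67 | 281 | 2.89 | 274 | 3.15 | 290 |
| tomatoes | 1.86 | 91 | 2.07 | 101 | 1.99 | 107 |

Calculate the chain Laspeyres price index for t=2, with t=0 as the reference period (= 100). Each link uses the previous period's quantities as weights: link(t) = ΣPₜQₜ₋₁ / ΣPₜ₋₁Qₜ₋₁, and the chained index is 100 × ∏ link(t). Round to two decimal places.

Link t=0→t=1:
ΣP(t=1)Q(t=0) = 2.89×281 + 2.07×91 = 812.09 + 188.37 = 1000.46
ΣP(t=0)Q(t=0) = 2.67×281 + 1.86×91 = 750.27 + 169.26 = 919.53
link = 1000.46/919.53 = 1.088012
Link t=1→t=2:
ΣP(t=2)Q(t=1) = 3.15×274 + 1.99×101 = 863.1 + 200.99 = 1064.09
ΣP(t=1)Q(t=1) = 2.89×274 + 2.07×101 = 791.86 + 209.07 = 1000.93
link = 1064.09/1000.93 = 1.063101
Chained index = 100 × 1.088012 × 1.063101 = 115.6667

115.67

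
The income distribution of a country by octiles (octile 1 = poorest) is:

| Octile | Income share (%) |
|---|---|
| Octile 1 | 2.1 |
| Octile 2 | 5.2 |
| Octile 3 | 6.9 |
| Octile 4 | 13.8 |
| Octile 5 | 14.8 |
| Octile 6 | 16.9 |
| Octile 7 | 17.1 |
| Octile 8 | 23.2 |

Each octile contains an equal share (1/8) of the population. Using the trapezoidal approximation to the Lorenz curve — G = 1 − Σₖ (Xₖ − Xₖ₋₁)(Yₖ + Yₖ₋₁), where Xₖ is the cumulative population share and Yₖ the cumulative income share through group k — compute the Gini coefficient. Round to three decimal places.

Cumulative income shares Yₖ: 0.0210, 0.0730, 0.1420, 0.2800, 0.4280, 0.5970, 0.7680, 1.0000
Σ (Xₖ−Xₖ₋₁)(Yₖ+Yₖ₋₁) = (1/8)(0.0210+0.0000) + (1/8)(0.0730+0.0210) + (1/8)(0.1420+0.0730) + (1/8)(0.2800+0.1420) + (1/8)(0.4280+0.2800) + (1/8)(0.5970+0.4280) + (1/8)(0.7680+0.5970) + (1/8)(1.0000+0.7680)
  = 0.0026 + 0.0118 + 0.0269 + 0.0528 + 0.0885 + 0.1281 + 0.1706 + 0.2210 = 0.7023
G = 1 − 0.7023 = 0.2977

0.298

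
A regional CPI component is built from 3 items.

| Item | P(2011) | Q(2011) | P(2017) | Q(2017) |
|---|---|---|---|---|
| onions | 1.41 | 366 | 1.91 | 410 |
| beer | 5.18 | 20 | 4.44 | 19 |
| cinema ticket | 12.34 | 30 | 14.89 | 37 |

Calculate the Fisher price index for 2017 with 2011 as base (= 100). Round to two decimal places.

Laspeyres component (base-period weights):
ΣP(2017)Q(2011) = 1.91×366 + 4.44×20 + 14.89×30 = 699.06 + 88.8 + 446.7 = 1234.56
ΣP(2011)Q(2011) = 1.41×366 + 5.18×20 + 12.34×30 = 516.06 + 103.6 + 370.2 = 989.86
L = 1234.56 / 989.86 × 100 = 124.7207
Paasche component (current-period weights):
ΣP(2017)Q(2017) = 1.91×410 + 4.44×19 + 14.89×37 = 783.1 + 84.36 + 550.93 = 1418.39
ΣP(2011)Q(2017) = 1.41×410 + 5.18×19 + 12.34×37 = 578.1 + 98.42 + 456.58 = 1133.1
P = 1418.39 / 1133.1 × 100 = 125.1778
Fisher = √(L × P) = √(124.7207 × 125.1778) = 124.9490

124.95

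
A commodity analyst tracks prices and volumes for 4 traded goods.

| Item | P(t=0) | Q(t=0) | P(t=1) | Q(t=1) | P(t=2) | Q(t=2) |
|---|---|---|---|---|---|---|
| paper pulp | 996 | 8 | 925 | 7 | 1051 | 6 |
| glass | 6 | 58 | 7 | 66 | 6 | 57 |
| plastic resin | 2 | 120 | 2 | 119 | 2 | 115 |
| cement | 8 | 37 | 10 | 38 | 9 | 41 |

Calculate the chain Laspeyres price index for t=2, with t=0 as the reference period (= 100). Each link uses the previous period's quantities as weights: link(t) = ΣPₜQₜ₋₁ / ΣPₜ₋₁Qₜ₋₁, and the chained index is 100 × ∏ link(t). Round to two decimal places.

104.87

Link t=0→t=1:
ΣP(t=1)Q(t=0) = 925×8 + 7×58 + 2×120 + 10×37 = 7400 + 406 + 240 + 370 = 8416
ΣP(t=0)Q(t=0) = 996×8 + 6×58 + 2×120 + 8×37 = 7968 + 348 + 240 + 296 = 8852
link = 8416/8852 = 0.950746
Link t=1→t=2:
ΣP(t=2)Q(t=1) = 1051×7 + 6×66 + 2×119 + 9×38 = 7357 + 396 + 238 + 342 = 8333
ΣP(t=1)Q(t=1) = 925×7 + 7×66 + 2×119 + 10×38 = 6475 + 462 + 238 + 380 = 7555
link = 8333/7555 = 1.102978
Chained index = 100 × 0.950746 × 1.102978 = 104.8652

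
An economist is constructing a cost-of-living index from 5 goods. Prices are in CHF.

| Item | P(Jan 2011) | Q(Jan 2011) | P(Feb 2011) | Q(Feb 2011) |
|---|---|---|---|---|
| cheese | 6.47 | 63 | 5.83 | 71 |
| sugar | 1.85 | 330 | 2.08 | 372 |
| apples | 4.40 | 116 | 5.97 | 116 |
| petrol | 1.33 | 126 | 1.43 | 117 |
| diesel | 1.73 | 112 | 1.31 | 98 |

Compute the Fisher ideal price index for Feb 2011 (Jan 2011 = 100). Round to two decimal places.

109.71

Laspeyres component (base-period weights):
ΣP(Feb 2011)Q(Jan 2011) = 5.83×63 + 2.08×330 + 5.97×116 + 1.43×126 + 1.31×112 = 367.29 + 686.4 + 692.52 + 180.18 + 146.72 = 2073.11
ΣP(Jan 2011)Q(Jan 2011) = 6.47×63 + 1.85×330 + 4.40×116 + 1.33×126 + 1.73×112 = 407.61 + 610.5 + 510.4 + 167.58 + 193.76 = 1889.85
L = 2073.11 / 1889.85 × 100 = 109.6971
Paasche component (current-period weights):
ΣP(Feb 2011)Q(Feb 2011) = 5.83×71 + 2.08×372 + 5.97×116 + 1.43×117 + 1.31×98 = 413.93 + 773.76 + 692.52 + 167.31 + 128.38 = 2175.9
ΣP(Jan 2011)Q(Feb 2011) = 6.47×71 + 1.85×372 + 4.40×116 + 1.33×117 + 1.73×98 = 459.37 + 688.2 + 510.4 + 155.61 + 169.54 = 1983.12
P = 2175.9 / 1983.12 × 100 = 109.7210
Fisher = √(L × P) = √(109.6971 × 109.7210) = 109.7091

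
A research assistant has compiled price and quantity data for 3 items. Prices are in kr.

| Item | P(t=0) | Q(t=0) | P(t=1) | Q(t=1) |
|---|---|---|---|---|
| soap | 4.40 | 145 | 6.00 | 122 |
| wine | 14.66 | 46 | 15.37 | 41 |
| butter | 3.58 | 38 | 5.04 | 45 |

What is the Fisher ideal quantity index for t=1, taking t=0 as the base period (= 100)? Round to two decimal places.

Laspeyres component (base-period weights):
ΣP(t=0)Q(t=1) = 4.40×122 + 14.66×41 + 3.58×45 = 536.8 + 601.06 + 161.1 = 1298.96
ΣP(t=0)Q(t=0) = 4.40×145 + 14.66×46 + 3.58×38 = 638 + 674.36 + 136.04 = 1448.4
L = 1298.96 / 1448.4 × 100 = 89.6824
Paasche component (current-period weights):
ΣP(t=1)Q(t=1) = 6.00×122 + 15.37×41 + 5.04×45 = 732 + 630.17 + 226.8 = 1588.97
ΣP(t=1)Q(t=0) = 6.00×145 + 15.37×46 + 5.04×38 = 870 + 707.02 + 191.52 = 1768.54
P = 1588.97 / 1768.54 × 100 = 89.8464
Fisher = √(L × P) = √(89.6824 × 89.8464) = 89.7644

89.76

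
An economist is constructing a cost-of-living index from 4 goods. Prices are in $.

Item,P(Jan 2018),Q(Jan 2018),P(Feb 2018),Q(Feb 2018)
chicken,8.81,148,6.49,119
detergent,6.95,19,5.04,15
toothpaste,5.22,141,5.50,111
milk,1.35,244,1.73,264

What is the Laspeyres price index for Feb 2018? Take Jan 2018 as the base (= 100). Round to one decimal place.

Laspeyres price index uses base-period quantities as weights.
ΣP(Feb 2018)·Q(Jan 2018) = 6.49×148 + 5.04×19 + 5.50×141 + 1.73×244 = 960.52 + 95.76 + 775.5 + 422.12 = 2253.9
ΣP(Jan 2018)·Q(Jan 2018) = 8.81×148 + 6.95×19 + 5.22×141 + 1.35×244 = 1303.88 + 132.05 + 736.02 + 329.4 = 2501.35
Index = 2253.9 / 2501.35 × 100 = 90.1073

90.1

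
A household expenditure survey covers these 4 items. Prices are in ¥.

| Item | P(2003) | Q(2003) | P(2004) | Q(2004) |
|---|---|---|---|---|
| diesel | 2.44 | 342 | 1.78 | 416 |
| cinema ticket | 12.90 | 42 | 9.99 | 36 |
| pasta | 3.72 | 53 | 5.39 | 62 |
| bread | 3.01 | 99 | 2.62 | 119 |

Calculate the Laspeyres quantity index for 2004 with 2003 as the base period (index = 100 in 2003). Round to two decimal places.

Laspeyres quantity index uses base-period prices as weights.
ΣP(2003)·Q(2004) = 2.44×416 + 12.90×36 + 3.72×62 + 3.01×119 = 1015.04 + 464.4 + 230.64 + 358.19 = 2068.27
ΣP(2003)·Q(2003) = 2.44×342 + 12.90×42 + 3.72×53 + 3.01×99 = 834.48 + 541.8 + 197.16 + 297.99 = 1871.43
Index = 2068.27 / 1871.43 × 100 = 110.5182

110.52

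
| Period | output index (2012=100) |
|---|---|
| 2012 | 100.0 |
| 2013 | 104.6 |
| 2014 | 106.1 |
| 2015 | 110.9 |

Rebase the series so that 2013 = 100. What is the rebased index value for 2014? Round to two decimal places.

101.43

Rebased(2014) = 106.1 / 104.6 × 100 = 101.4340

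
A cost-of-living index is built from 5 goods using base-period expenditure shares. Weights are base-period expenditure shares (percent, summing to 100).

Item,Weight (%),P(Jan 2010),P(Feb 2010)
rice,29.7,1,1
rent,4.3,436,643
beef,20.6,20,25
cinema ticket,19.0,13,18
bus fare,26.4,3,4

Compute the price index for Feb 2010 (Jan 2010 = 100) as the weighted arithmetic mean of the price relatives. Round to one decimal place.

rice: 29.7 × (1/1) = 29.7 × 1.000000 = 29.7000
rent: 4.3 × (643/436) = 4.3 × 1.474771 = 6.3415
beef: 20.6 × (25/20) = 20.6 × 1.250000 = 25.7500
cinema ticket: 19.0 × (18/13) = 19.0 × 1.384615 = 26.3077
bus fare: 26.4 × (4/3) = 26.4 × 1.333333 = 35.2000
Index = Σ wᵢ·(p₁ᵢ/p₀ᵢ) = 29.7000 + 6.3415 + 25.7500 + 26.3077 + 35.2000 = 123.2992

123.3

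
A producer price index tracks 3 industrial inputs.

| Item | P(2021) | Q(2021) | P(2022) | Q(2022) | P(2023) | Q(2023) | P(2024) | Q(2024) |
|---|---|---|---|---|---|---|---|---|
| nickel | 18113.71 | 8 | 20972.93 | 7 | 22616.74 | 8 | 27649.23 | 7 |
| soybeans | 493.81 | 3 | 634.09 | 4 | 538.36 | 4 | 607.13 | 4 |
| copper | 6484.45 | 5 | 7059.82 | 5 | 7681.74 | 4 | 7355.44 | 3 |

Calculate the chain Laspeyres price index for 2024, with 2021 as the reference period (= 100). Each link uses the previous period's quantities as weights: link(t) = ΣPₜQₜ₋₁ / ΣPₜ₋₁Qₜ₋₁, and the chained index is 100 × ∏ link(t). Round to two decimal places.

146.13

Link 2021→2022:
ΣP(2022)Q(2021) = 20972.93×8 + 634.09×3 + 7059.82×5 = 167783.44 + 1902.27 + 35299.1 = 204984.81
ΣP(2021)Q(2021) = 18113.71×8 + 493.81×3 + 6484.45×5 = 144909.68 + 1481.43 + 32422.25 = 178813.36
link = 204984.81/178813.36 = 1.146362
Link 2022→2023:
ΣP(2023)Q(2022) = 22616.74×7 + 538.36×4 + 7681.74×5 = 158317.18 + 2153.44 + 38408.7 = 198879.32
ΣP(2022)Q(2022) = 20972.93×7 + 634.09×4 + 7059.82×5 = 146810.51 + 2536.36 + 35299.1 = 184645.97
link = 198879.32/184645.97 = 1.077085
Link 2023→2024:
ΣP(2024)Q(2023) = 27649.23×8 + 607.13×4 + 7355.44×4 = 221193.84 + 2428.52 + 29421.76 = 253044.12
ΣP(2023)Q(2023) = 22616.74×8 + 538.36×4 + 7681.74×4 = 180933.92 + 2153.44 + 30726.96 = 213814.32
link = 253044.12/213814.32 = 1.183476
Chained index = 100 × 1.146362 × 1.077085 × 1.183476 = 146.1272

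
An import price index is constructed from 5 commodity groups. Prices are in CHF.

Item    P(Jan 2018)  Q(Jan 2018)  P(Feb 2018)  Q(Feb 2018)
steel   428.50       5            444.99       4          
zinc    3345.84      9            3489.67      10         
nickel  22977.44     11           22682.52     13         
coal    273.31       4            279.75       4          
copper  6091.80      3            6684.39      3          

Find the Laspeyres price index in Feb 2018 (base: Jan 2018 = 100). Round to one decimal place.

100.0

Laspeyres price index uses base-period quantities as weights.
ΣP(Feb 2018)·Q(Jan 2018) = 444.99×5 + 3489.67×9 + 22682.52×11 + 279.75×4 + 6684.39×3 = 2224.95 + 31407.03 + 249507.72 + 1119 + 20053.17 = 304311.87
ΣP(Jan 2018)·Q(Jan 2018) = 428.50×5 + 3345.84×9 + 22977.44×11 + 273.31×4 + 6091.80×3 = 2142.5 + 30112.56 + 252751.84 + 1093.24 + 18275.4 = 304375.54
Index = 304311.87 / 304375.54 × 100 = 99.9791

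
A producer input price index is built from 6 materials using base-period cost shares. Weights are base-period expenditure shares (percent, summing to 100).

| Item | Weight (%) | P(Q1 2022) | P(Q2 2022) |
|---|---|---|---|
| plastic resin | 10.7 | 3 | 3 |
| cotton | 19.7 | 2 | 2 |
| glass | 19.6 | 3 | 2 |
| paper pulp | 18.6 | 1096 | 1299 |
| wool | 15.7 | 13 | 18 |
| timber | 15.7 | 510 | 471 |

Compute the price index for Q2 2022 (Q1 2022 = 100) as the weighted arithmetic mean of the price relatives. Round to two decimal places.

plastic resin: 10.7 × (3/3) = 10.7 × 1.000000 = 10.7000
cotton: 19.7 × (2/2) = 19.7 × 1.000000 = 19.7000
glass: 19.6 × (2/3) = 19.6 × 0.666667 = 13.0667
paper pulp: 18.6 × (1299/1096) = 18.6 × 1.185219 = 22.0451
wool: 15.7 × (18/13) = 15.7 × 1.384615 = 21.7385
timber: 15.7 × (471/510) = 15.7 × 0.923529 = 14.4994
Index = Σ wᵢ·(p₁ᵢ/p₀ᵢ) = 10.7000 + 19.7000 + 13.0667 + 22.0451 + 21.7385 + 14.4994 = 101.7496

101.75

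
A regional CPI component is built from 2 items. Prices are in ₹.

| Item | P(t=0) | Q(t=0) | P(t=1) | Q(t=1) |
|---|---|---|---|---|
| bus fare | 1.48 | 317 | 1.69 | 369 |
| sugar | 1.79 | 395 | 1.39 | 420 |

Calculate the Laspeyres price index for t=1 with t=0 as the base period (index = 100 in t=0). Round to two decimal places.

92.23

Laspeyres price index uses base-period quantities as weights.
ΣP(t=1)·Q(t=0) = 1.69×317 + 1.39×395 = 535.73 + 549.05 = 1084.78
ΣP(t=0)·Q(t=0) = 1.48×317 + 1.79×395 = 469.16 + 707.05 = 1176.21
Index = 1084.78 / 1176.21 × 100 = 92.2267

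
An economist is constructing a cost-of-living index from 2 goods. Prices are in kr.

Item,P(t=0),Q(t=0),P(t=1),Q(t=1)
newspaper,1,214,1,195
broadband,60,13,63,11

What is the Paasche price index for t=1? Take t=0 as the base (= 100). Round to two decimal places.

103.86

Paasche price index uses current-period quantities as weights.
ΣP(t=1)·Q(t=1) = 1×195 + 63×11 = 195 + 693 = 888
ΣP(t=0)·Q(t=1) = 1×195 + 60×11 = 195 + 660 = 855
Index = 888 / 855 × 100 = 103.8596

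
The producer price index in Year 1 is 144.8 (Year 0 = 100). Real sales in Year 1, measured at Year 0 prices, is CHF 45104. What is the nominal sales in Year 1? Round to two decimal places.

65310.59

Nominal = Real × (Index/100) = 45104 × (144.8/100)
        = 45104 × 1.448 = 65310.5920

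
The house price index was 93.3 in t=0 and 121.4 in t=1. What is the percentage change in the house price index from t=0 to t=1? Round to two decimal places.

Change = (121.4 − 93.3) / 93.3 × 100
       = 28.1 / 93.3 × 100 = 30.1179%

30.12%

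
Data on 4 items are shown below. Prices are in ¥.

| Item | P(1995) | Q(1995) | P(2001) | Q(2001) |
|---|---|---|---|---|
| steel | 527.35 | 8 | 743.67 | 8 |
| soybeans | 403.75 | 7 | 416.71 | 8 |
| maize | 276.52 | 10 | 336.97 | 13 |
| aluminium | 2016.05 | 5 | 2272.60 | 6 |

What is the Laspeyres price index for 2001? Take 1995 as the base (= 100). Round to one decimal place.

Laspeyres price index uses base-period quantities as weights.
ΣP(2001)·Q(1995) = 743.67×8 + 416.71×7 + 336.97×10 + 2272.60×5 = 5949.36 + 2916.97 + 3369.7 + 11363 = 23599.03
ΣP(1995)·Q(1995) = 527.35×8 + 403.75×7 + 276.52×10 + 2016.05×5 = 4218.8 + 2826.25 + 2765.2 + 10080.25 = 19890.5
Index = 23599.03 / 19890.5 × 100 = 118.6447

118.6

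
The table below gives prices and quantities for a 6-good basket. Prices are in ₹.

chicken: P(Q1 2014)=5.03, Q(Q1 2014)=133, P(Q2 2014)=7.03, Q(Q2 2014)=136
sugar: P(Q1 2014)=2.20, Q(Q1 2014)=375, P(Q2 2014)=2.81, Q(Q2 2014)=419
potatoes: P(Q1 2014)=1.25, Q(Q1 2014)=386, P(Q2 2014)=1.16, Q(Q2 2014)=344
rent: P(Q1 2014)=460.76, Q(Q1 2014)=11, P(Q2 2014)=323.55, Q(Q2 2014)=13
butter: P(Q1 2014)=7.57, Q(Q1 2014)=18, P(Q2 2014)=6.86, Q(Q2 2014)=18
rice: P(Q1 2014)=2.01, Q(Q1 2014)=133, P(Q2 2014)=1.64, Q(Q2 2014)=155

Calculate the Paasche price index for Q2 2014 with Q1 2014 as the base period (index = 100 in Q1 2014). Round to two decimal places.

83.98

Paasche price index uses current-period quantities as weights.
ΣP(Q2 2014)·Q(Q2 2014) = 7.03×136 + 2.81×419 + 1.16×344 + 323.55×13 + 6.86×18 + 1.64×155 = 956.08 + 1177.39 + 399.04 + 4206.15 + 123.48 + 254.2 = 7116.34
ΣP(Q1 2014)·Q(Q2 2014) = 5.03×136 + 2.20×419 + 1.25×344 + 460.76×13 + 7.57×18 + 2.01×155 = 684.08 + 921.8 + 430 + 5989.88 + 136.26 + 311.55 = 8473.57
Index = 7116.34 / 8473.57 × 100 = 83.9828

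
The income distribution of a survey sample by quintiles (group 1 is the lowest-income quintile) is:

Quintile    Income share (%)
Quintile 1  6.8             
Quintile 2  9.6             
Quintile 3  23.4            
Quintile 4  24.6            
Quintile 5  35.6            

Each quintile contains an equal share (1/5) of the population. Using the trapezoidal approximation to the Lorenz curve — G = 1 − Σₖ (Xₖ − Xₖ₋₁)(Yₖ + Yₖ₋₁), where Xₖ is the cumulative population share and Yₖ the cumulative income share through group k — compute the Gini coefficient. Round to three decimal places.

Cumulative income shares Yₖ: 0.0680, 0.1640, 0.3980, 0.6440, 1.0000
Σ (Xₖ−Xₖ₋₁)(Yₖ+Yₖ₋₁) = (1/5)(0.0680+0.0000) + (1/5)(0.1640+0.0680) + (1/5)(0.3980+0.1640) + (1/5)(0.6440+0.3980) + (1/5)(1.0000+0.6440)
  = 0.0136 + 0.0464 + 0.1124 + 0.2084 + 0.3288 = 0.7096
G = 1 − 0.7096 = 0.2904

0.290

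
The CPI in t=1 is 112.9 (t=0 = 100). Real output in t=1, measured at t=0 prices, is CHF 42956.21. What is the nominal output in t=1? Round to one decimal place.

48497.6

Nominal = Real × (Index/100) = 42956.21 × (112.9/100)
        = 42956.21 × 1.129 = 48497.5611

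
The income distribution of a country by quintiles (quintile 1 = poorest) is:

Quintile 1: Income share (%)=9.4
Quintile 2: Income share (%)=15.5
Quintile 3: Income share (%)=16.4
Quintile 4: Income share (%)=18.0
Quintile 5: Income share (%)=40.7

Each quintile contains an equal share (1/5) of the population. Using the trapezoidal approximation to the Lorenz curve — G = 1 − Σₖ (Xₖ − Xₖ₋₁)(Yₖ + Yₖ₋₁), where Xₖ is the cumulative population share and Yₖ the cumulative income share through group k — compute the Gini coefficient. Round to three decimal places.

0.260

Cumulative income shares Yₖ: 0.0940, 0.2490, 0.4130, 0.5930, 1.0000
Σ (Xₖ−Xₖ₋₁)(Yₖ+Yₖ₋₁) = (1/5)(0.0940+0.0000) + (1/5)(0.2490+0.0940) + (1/5)(0.4130+0.2490) + (1/5)(0.5930+0.4130) + (1/5)(1.0000+0.5930)
  = 0.0188 + 0.0686 + 0.1324 + 0.2012 + 0.3186 = 0.7396
G = 1 − 0.7396 = 0.2604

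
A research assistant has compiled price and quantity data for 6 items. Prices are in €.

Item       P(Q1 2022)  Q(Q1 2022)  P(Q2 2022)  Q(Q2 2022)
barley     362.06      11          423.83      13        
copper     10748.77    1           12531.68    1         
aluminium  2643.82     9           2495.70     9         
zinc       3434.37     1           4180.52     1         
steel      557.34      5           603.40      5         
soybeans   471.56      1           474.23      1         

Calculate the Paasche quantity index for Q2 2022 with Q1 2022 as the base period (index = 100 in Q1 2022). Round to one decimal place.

101.8

Paasche quantity index uses current-period prices as weights.
ΣP(Q2 2022)·Q(Q2 2022) = 423.83×13 + 12531.68×1 + 2495.70×9 + 4180.52×1 + 603.40×5 + 474.23×1 = 5509.79 + 12531.68 + 22461.3 + 4180.52 + 3017 + 474.23 = 48174.52
ΣP(Q2 2022)·Q(Q1 2022) = 423.83×11 + 12531.68×1 + 2495.70×9 + 4180.52×1 + 603.40×5 + 474.23×1 = 4662.13 + 12531.68 + 22461.3 + 4180.52 + 3017 + 474.23 = 47326.86
Index = 48174.52 / 47326.86 × 100 = 101.7911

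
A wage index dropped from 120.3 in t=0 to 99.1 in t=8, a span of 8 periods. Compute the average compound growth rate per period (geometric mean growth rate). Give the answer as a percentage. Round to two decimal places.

-2.39%

Growth factor = (99.1/120.3)^(1/8) = (0.823774)^(1/8) = 0.976059
Growth rate = 0.976059 − 1 = -0.023941 = -2.3941%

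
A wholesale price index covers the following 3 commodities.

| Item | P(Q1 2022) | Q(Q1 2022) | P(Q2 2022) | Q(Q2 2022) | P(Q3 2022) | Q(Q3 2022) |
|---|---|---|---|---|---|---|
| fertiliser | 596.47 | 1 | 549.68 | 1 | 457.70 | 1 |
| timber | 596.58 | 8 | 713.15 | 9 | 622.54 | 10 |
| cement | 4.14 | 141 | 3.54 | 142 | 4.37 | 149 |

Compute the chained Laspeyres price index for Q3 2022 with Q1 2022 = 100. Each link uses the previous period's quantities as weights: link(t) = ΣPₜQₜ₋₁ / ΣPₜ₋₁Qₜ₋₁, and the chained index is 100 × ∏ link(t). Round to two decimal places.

Link Q1 2022→Q2 2022:
ΣP(Q2 2022)Q(Q1 2022) = 549.68×1 + 713.15×8 + 3.54×141 = 549.68 + 5705.2 + 499.14 = 6754.02
ΣP(Q1 2022)Q(Q1 2022) = 596.47×1 + 596.58×8 + 4.14×141 = 596.47 + 4772.64 + 583.74 = 5952.85
link = 6754.02/5952.85 = 1.134586
Link Q2 2022→Q3 2022:
ΣP(Q3 2022)Q(Q2 2022) = 457.70×1 + 622.54×9 + 4.37×142 = 457.7 + 5602.86 + 620.54 = 6681.1
ΣP(Q2 2022)Q(Q2 2022) = 549.68×1 + 713.15×9 + 3.54×142 = 549.68 + 6418.35 + 502.68 = 7470.71
link = 6681.1/7470.71 = 0.894306
Chained index = 100 × 1.134586 × 0.894306 = 101.4667

101.47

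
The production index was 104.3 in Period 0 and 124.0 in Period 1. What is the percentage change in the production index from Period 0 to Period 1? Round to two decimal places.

Change = (124.0 − 104.3) / 104.3 × 100
       = 19.7 / 104.3 × 100 = 18.8878%

18.89%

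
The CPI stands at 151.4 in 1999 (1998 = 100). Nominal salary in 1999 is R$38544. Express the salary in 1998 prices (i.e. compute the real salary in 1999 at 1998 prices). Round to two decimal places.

Real = Nominal ÷ (Index/100) = 38544 ÷ (151.4/100)
     = 38544 ÷ 1.514 = 25458.3884

25458.39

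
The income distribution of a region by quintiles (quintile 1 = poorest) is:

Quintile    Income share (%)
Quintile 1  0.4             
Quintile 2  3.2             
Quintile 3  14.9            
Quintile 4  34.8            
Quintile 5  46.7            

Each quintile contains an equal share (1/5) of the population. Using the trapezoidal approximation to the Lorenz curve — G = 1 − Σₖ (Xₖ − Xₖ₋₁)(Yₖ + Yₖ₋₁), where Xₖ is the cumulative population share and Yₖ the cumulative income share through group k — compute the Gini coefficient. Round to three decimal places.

0.497

Cumulative income shares Yₖ: 0.0040, 0.0360, 0.1850, 0.5330, 1.0000
Σ (Xₖ−Xₖ₋₁)(Yₖ+Yₖ₋₁) = (1/5)(0.0040+0.0000) + (1/5)(0.0360+0.0040) + (1/5)(0.1850+0.0360) + (1/5)(0.5330+0.1850) + (1/5)(1.0000+0.5330)
  = 0.0008 + 0.0080 + 0.0442 + 0.1436 + 0.3066 = 0.5032
G = 1 − 0.5032 = 0.4968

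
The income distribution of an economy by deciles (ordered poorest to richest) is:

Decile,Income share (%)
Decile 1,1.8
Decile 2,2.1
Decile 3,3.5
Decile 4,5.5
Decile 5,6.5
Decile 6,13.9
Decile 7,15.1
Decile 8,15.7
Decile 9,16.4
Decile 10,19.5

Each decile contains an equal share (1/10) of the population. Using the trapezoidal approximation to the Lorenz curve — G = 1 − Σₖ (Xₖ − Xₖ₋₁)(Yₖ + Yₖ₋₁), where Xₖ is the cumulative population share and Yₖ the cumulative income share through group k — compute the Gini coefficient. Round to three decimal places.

0.357

Cumulative income shares Yₖ: 0.0180, 0.0390, 0.0740, 0.1290, 0.1940, 0.3330, 0.4840, 0.6410, 0.8050, 1.0000
Σ (Xₖ−Xₖ₋₁)(Yₖ+Yₖ₋₁) = (1/10)(0.0180+0.0000) + (1/10)(0.0390+0.0180) + (1/10)(0.0740+0.0390) + (1/10)(0.1290+0.0740) + (1/10)(0.1940+0.1290) + (1/10)(0.3330+0.1940) + (1/10)(0.4840+0.3330) + (1/10)(0.6410+0.4840) + (1/10)(0.8050+0.6410) + (1/10)(1.0000+0.8050)
  = 0.0018 + 0.0057 + 0.0113 + 0.0203 + 0.0323 + 0.0527 + 0.0817 + 0.1125 + 0.1446 + 0.1805 = 0.6434
G = 1 − 0.6434 = 0.3566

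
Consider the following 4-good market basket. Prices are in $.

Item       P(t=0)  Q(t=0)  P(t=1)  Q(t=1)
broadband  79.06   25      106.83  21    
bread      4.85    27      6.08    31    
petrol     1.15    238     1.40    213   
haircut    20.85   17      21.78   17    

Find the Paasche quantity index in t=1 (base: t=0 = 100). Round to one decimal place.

Paasche quantity index uses current-period prices as weights.
ΣP(t=1)·Q(t=1) = 106.83×21 + 6.08×31 + 1.40×213 + 21.78×17 = 2243.43 + 188.48 + 298.2 + 370.26 = 3100.37
ΣP(t=1)·Q(t=0) = 106.83×25 + 6.08×27 + 1.40×238 + 21.78×17 = 2670.75 + 164.16 + 333.2 + 370.26 = 3538.37
Index = 3100.37 / 3538.37 × 100 = 87.6214

87.6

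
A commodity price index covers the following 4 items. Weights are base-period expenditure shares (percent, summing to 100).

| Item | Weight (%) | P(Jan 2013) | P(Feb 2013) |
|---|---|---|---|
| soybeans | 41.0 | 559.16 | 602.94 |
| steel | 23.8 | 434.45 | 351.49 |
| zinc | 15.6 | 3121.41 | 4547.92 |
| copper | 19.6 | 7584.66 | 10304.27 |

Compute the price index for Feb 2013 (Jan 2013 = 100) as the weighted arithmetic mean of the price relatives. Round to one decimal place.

soybeans: 41.0 × (602.94/559.16) = 41.0 × 1.078296 = 44.2101
steel: 23.8 × (351.49/434.45) = 23.8 × 0.809046 = 19.2553
zinc: 15.6 × (4547.92/3121.41) = 15.6 × 1.457008 = 22.7293
copper: 19.6 × (10304.27/7584.66) = 19.6 × 1.358567 = 26.6279
Index = Σ wᵢ·(p₁ᵢ/p₀ᵢ) = 44.2101 + 19.2553 + 22.7293 + 26.6279 = 112.8227

112.8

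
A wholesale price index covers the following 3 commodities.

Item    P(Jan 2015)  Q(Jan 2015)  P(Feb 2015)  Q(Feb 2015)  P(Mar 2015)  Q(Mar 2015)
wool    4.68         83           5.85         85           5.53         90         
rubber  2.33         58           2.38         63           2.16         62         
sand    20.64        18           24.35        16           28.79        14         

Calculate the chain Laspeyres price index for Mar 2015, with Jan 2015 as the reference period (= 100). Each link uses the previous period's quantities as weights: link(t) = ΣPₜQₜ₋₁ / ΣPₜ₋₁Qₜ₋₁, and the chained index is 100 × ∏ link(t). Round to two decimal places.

122.06

Link Jan 2015→Feb 2015:
ΣP(Feb 2015)Q(Jan 2015) = 5.85×83 + 2.38×58 + 24.35×18 = 485.55 + 138.04 + 438.3 = 1061.89
ΣP(Jan 2015)Q(Jan 2015) = 4.68×83 + 2.33×58 + 20.64×18 = 388.44 + 135.14 + 371.52 = 895.1
link = 1061.89/895.1 = 1.186337
Link Feb 2015→Mar 2015:
ΣP(Mar 2015)Q(Feb 2015) = 5.53×85 + 2.16×63 + 28.79×16 = 470.05 + 136.08 + 460.64 = 1066.77
ΣP(Feb 2015)Q(Feb 2015) = 5.85×85 + 2.38×63 + 24.35×16 = 497.25 + 149.94 + 389.6 = 1036.79
link = 1066.77/1036.79 = 1.028916
Chained index = 100 × 1.186337 × 1.028916 = 122.0641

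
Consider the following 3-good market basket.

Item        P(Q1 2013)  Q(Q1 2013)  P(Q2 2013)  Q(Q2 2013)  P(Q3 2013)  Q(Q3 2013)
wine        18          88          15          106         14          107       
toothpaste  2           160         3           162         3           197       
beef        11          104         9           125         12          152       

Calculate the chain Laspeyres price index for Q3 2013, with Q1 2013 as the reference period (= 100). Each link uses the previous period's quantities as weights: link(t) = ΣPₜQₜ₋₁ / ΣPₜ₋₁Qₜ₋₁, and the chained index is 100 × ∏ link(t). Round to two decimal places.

97.31

Link Q1 2013→Q2 2013:
ΣP(Q2 2013)Q(Q1 2013) = 15×88 + 3×160 + 9×104 = 1320 + 480 + 936 = 2736
ΣP(Q1 2013)Q(Q1 2013) = 18×88 + 2×160 + 11×104 = 1584 + 320 + 1144 = 3048
link = 2736/3048 = 0.897638
Link Q2 2013→Q3 2013:
ΣP(Q3 2013)Q(Q2 2013) = 14×106 + 3×162 + 12×125 = 1484 + 486 + 1500 = 3470
ΣP(Q2 2013)Q(Q2 2013) = 15×106 + 3×162 + 9×125 = 1590 + 486 + 1125 = 3201
link = 3470/3201 = 1.084036
Chained index = 100 × 0.897638 × 1.084036 = 97.3072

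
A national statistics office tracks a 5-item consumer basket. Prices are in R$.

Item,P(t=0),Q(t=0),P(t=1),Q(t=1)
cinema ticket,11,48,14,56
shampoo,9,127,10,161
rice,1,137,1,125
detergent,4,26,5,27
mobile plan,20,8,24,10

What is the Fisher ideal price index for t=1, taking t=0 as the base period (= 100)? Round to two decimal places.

Laspeyres component (base-period weights):
ΣP(t=1)Q(t=0) = 14×48 + 10×127 + 1×137 + 5×26 + 24×8 = 672 + 1270 + 137 + 130 + 192 = 2401
ΣP(t=0)Q(t=0) = 11×48 + 9×127 + 1×137 + 4×26 + 20×8 = 528 + 1143 + 137 + 104 + 160 = 2072
L = 2401 / 2072 × 100 = 115.8784
Paasche component (current-period weights):
ΣP(t=1)Q(t=1) = 14×56 + 10×161 + 1×125 + 5×27 + 24×10 = 784 + 1610 + 125 + 135 + 240 = 2894
ΣP(t=0)Q(t=1) = 11×56 + 9×161 + 1×125 + 4×27 + 20×10 = 616 + 1449 + 125 + 108 + 200 = 2498
P = 2894 / 2498 × 100 = 115.8527
Fisher = √(L × P) = √(115.8784 × 115.8527) = 115.8655

115.87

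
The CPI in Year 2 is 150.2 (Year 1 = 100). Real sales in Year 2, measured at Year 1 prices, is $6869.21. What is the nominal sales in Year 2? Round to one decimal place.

Nominal = Real × (Index/100) = 6869.21 × (150.2/100)
        = 6869.21 × 1.502 = 10317.5534

10317.6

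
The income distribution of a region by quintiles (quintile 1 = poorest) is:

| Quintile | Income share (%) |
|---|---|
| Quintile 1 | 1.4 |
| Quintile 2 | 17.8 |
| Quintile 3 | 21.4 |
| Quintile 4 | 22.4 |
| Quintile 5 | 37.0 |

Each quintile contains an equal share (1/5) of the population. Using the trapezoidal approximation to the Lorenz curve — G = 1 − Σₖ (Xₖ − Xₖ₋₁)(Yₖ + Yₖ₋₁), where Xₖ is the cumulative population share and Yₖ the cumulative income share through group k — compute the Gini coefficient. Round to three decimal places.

0.303

Cumulative income shares Yₖ: 0.0140, 0.1920, 0.4060, 0.6300, 1.0000
Σ (Xₖ−Xₖ₋₁)(Yₖ+Yₖ₋₁) = (1/5)(0.0140+0.0000) + (1/5)(0.1920+0.0140) + (1/5)(0.4060+0.1920) + (1/5)(0.6300+0.4060) + (1/5)(1.0000+0.6300)
  = 0.0028 + 0.0412 + 0.1196 + 0.2072 + 0.3260 = 0.6968
G = 1 − 0.6968 = 0.3032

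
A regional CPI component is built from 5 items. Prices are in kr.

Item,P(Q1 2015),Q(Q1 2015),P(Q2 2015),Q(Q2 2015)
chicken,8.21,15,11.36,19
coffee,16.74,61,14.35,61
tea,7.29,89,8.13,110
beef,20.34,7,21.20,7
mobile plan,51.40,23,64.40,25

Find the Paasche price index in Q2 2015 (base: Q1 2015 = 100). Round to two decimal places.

Paasche price index uses current-period quantities as weights.
ΣP(Q2 2015)·Q(Q2 2015) = 11.36×19 + 14.35×61 + 8.13×110 + 21.20×7 + 64.40×25 = 215.84 + 875.35 + 894.3 + 148.4 + 1610 = 3743.89
ΣP(Q1 2015)·Q(Q2 2015) = 8.21×19 + 16.74×61 + 7.29×110 + 20.34×7 + 51.40×25 = 155.99 + 1021.14 + 801.9 + 142.38 + 1285 = 3406.41
Index = 3743.89 / 3406.41 × 100 = 109.9072

109.91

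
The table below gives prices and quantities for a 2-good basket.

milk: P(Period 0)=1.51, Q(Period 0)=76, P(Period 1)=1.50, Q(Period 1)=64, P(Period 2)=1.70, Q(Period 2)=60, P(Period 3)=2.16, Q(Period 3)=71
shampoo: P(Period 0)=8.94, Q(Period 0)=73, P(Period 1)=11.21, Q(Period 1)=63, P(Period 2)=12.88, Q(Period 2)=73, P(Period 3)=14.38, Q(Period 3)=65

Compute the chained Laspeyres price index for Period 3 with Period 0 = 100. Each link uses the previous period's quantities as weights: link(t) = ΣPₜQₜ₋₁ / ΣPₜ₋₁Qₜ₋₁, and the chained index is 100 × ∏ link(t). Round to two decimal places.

Link Period 0→Period 1:
ΣP(Period 1)Q(Period 0) = 1.50×76 + 11.21×73 = 114 + 818.33 = 932.33
ΣP(Period 0)Q(Period 0) = 1.51×76 + 8.94×73 = 114.76 + 652.62 = 767.38
link = 932.33/767.38 = 1.214952
Link Period 1→Period 2:
ΣP(Period 2)Q(Period 1) = 1.70×64 + 12.88×63 = 108.8 + 811.44 = 920.24
ΣP(Period 1)Q(Period 1) = 1.50×64 + 11.21×63 = 96 + 706.23 = 802.23
link = 920.24/802.23 = 1.147102
Link Period 2→Period 3:
ΣP(Period 3)Q(Period 2) = 2.16×60 + 14.38×73 = 129.6 + 1049.74 = 1179.34
ΣP(Period 2)Q(Period 2) = 1.70×60 + 12.88×73 = 102 + 940.24 = 1042.24
link = 1179.34/1042.24 = 1.131544
Chained index = 100 × 1.214952 × 1.147102 × 1.131544 = 157.7004

157.70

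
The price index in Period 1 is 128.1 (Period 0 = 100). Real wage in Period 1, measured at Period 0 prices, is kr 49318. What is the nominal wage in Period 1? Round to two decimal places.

Nominal = Real × (Index/100) = 49318 × (128.1/100)
        = 49318 × 1.281 = 63176.3580

63176.36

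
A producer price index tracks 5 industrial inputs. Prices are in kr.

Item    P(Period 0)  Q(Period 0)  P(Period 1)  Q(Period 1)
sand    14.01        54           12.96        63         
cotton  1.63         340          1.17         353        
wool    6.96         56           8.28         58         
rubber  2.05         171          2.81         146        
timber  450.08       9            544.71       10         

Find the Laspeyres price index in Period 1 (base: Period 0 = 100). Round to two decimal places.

113.81

Laspeyres price index uses base-period quantities as weights.
ΣP(Period 1)·Q(Period 0) = 12.96×54 + 1.17×340 + 8.28×56 + 2.81×171 + 544.71×9 = 699.84 + 397.8 + 463.68 + 480.51 + 4902.39 = 6944.22
ΣP(Period 0)·Q(Period 0) = 14.01×54 + 1.63×340 + 6.96×56 + 2.05×171 + 450.08×9 = 756.54 + 554.2 + 389.76 + 350.55 + 4050.72 = 6101.77
Index = 6944.22 / 6101.77 × 100 = 113.8066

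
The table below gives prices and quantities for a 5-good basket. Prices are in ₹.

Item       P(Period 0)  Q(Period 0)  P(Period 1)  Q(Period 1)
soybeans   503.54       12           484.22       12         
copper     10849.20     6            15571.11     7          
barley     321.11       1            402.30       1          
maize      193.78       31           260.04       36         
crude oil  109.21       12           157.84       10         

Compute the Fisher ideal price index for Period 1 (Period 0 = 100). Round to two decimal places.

139.35

Laspeyres component (base-period weights):
ΣP(Period 1)Q(Period 0) = 484.22×12 + 15571.11×6 + 402.30×1 + 260.04×31 + 157.84×12 = 5810.64 + 93426.66 + 402.3 + 8061.24 + 1894.08 = 109594.92
ΣP(Period 0)Q(Period 0) = 503.54×12 + 10849.20×6 + 321.11×1 + 193.78×31 + 109.21×12 = 6042.48 + 65095.2 + 321.11 + 6007.18 + 1310.52 = 78776.49
L = 109594.92 / 78776.49 × 100 = 139.1214
Paasche component (current-period weights):
ΣP(Period 1)Q(Period 1) = 484.22×12 + 15571.11×7 + 402.30×1 + 260.04×36 + 157.84×10 = 5810.64 + 108997.77 + 402.3 + 9361.44 + 1578.4 = 126150.55
ΣP(Period 0)Q(Period 1) = 503.54×12 + 10849.20×7 + 321.11×1 + 193.78×36 + 109.21×10 = 6042.48 + 75944.4 + 321.11 + 6976.08 + 1092.1 = 90376.17
P = 126150.55 / 90376.17 × 100 = 139.5839
Fisher = √(L × P) = √(139.1214 × 139.5839) = 139.3524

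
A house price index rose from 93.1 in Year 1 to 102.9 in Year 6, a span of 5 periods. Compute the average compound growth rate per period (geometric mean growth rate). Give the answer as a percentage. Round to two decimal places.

Growth factor = (102.9/93.1)^(1/5) = (1.105263)^(1/5) = 1.020218
Growth rate = 1.020218 − 1 = 0.020218 = 2.0218%

2.02%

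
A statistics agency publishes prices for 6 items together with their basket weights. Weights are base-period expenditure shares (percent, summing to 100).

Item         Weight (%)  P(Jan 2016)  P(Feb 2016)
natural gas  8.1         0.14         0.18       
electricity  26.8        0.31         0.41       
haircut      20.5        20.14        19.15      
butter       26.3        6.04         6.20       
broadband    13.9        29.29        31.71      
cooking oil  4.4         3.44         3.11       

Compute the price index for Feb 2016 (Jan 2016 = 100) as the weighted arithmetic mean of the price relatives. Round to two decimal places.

natural gas: 8.1 × (0.18/0.14) = 8.1 × 1.285714 = 10.4143
electricity: 26.8 × (0.41/0.31) = 26.8 × 1.322581 = 35.4452
haircut: 20.5 × (19.15/20.14) = 20.5 × 0.950844 = 19.4923
butter: 26.3 × (6.20/6.04) = 26.3 × 1.026490 = 26.9967
broadband: 13.9 × (31.71/29.29) = 13.9 × 1.082622 = 15.0484
cooking oil: 4.4 × (3.11/3.44) = 4.4 × 0.904070 = 3.9779
Index = Σ wᵢ·(p₁ᵢ/p₀ᵢ) = 10.4143 + 35.4452 + 19.4923 + 26.9967 + 15.0484 + 3.9779 = 111.3748

111.37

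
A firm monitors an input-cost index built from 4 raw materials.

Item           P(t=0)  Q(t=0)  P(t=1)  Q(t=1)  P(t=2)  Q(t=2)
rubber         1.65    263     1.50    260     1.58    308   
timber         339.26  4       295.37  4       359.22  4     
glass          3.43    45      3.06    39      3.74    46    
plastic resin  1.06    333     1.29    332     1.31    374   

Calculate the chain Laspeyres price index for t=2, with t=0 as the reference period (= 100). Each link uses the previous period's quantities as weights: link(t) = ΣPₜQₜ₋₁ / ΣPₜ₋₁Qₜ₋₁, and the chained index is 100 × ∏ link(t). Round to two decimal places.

106.87

Link t=0→t=1:
ΣP(t=1)Q(t=0) = 1.50×263 + 295.37×4 + 3.06×45 + 1.29×333 = 394.5 + 1181.48 + 137.7 + 429.57 = 2143.25
ΣP(t=0)Q(t=0) = 1.65×263 + 339.26×4 + 3.43×45 + 1.06×333 = 433.95 + 1357.04 + 154.35 + 352.98 = 2298.32
link = 2143.25/2298.32 = 0.932529
Link t=1→t=2:
ΣP(t=2)Q(t=1) = 1.58×260 + 359.22×4 + 3.74×39 + 1.31×332 = 410.8 + 1436.88 + 145.86 + 434.92 = 2428.46
ΣP(t=1)Q(t=1) = 1.50×260 + 295.37×4 + 3.06×39 + 1.29×332 = 390 + 1181.48 + 119.34 + 428.28 = 2119.1
link = 2428.46/2119.1 = 1.145987
Chained index = 100 × 0.932529 × 1.145987 = 106.8666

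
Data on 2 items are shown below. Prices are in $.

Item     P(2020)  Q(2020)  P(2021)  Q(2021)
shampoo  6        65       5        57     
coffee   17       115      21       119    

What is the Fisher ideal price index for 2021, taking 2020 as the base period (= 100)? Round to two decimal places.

Laspeyres component (base-period weights):
ΣP(2021)Q(2020) = 5×65 + 21×115 = 325 + 2415 = 2740
ΣP(2020)Q(2020) = 6×65 + 17×115 = 390 + 1955 = 2345
L = 2740 / 2345 × 100 = 116.8443
Paasche component (current-period weights):
ΣP(2021)Q(2021) = 5×57 + 21×119 = 285 + 2499 = 2784
ΣP(2020)Q(2021) = 6×57 + 17×119 = 342 + 2023 = 2365
P = 2784 / 2365 × 100 = 117.7167
Fisher = √(L × P) = √(116.8443 × 117.7167) = 117.2797

117.28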